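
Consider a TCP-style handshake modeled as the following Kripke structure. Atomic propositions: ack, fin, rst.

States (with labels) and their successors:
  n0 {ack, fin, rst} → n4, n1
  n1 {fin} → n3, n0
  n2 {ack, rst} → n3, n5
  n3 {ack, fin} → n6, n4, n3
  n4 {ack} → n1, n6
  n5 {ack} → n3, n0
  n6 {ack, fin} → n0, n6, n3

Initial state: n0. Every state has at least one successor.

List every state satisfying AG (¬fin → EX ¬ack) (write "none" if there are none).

{n0, n1, n3, n4, n6}

States satisfying ¬fin → EX ¬ack: {n0, n1, n3, n4, n6}.
States satisfying AG (¬fin → EX ¬ack): {n0, n1, n3, n4, n6}.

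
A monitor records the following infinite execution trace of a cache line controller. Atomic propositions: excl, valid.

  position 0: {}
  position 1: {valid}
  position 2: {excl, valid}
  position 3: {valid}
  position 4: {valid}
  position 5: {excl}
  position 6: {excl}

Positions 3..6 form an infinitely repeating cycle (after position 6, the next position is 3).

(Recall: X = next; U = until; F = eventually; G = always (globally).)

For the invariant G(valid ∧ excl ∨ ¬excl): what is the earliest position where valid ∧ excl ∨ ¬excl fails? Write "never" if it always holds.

Check valid ∧ excl ∨ ¬excl at each position in order: 0 ✓, 1 ✓, 2 ✓, 3 ✓, 4 ✓.
At position 5 the labels are {excl}, so valid ∧ excl ∨ ¬excl is false there. This is the first violation.

5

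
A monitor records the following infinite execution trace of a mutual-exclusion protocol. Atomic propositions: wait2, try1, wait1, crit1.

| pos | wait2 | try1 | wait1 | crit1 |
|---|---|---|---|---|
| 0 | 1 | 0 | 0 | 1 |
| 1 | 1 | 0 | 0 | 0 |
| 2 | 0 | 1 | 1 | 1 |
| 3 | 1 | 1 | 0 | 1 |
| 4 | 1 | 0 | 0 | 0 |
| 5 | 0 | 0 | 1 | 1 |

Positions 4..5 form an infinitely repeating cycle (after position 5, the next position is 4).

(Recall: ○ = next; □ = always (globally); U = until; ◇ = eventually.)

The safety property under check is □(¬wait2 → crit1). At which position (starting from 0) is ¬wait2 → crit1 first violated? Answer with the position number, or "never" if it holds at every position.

¬wait2 → crit1 holds at every position 0..5, and those are all the positions the trace ever visits, so the invariant □(¬wait2 → crit1) is never violated.

never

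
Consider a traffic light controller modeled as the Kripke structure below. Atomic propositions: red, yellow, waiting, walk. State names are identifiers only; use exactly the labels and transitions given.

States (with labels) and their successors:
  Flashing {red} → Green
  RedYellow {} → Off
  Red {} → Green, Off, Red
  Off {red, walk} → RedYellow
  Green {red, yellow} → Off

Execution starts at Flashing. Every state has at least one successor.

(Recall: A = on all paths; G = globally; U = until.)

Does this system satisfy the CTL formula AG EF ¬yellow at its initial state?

States satisfying EF ¬yellow: {Flashing, RedYellow, Red, Off, Green}.
States satisfying AG EF ¬yellow: {Flashing, RedYellow, Red, Off, Green}.
Every state reachable from Flashing satisfies EF ¬yellow.
Flashing ∈ Sat(AG EF ¬yellow).

Yes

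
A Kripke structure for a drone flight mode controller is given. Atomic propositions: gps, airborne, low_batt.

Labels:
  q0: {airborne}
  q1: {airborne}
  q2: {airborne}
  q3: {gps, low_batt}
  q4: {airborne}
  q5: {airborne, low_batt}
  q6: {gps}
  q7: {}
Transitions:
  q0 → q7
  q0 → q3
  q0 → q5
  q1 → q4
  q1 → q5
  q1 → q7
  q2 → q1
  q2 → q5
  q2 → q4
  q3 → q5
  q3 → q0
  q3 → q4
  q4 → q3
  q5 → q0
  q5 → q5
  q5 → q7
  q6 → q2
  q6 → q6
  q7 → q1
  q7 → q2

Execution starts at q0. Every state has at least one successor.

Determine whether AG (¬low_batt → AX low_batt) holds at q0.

States satisfying ¬low_batt → AX low_batt: {q3, q4, q5}.
States satisfying AG (¬low_batt → AX low_batt): ∅.
q0 is reachable from q0 and violates ¬low_batt → AX low_batt, so AG fails at q0.
q0 ∉ Sat(AG (¬low_batt → AX low_batt)).

Violated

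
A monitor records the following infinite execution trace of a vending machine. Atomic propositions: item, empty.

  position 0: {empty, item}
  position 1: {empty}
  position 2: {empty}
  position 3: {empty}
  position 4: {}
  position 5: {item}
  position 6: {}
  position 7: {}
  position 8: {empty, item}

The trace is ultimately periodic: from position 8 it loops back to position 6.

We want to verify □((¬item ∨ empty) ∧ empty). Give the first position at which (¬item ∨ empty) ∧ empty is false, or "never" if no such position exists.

Check (¬item ∨ empty) ∧ empty at each position in order: 0 ✓, 1 ✓, 2 ✓, 3 ✓.
At position 4 the labels are {}, so (¬item ∨ empty) ∧ empty is false there. This is the first violation.

4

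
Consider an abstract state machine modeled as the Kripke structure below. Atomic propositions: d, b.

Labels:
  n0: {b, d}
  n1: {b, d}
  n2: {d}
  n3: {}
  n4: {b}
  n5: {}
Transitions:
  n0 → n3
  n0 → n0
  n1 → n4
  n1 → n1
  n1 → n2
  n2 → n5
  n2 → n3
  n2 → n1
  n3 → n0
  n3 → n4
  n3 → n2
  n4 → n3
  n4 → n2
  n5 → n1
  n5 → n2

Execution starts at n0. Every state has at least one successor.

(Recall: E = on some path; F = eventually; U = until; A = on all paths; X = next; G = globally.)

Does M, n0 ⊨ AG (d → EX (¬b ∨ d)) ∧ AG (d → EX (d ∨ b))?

States satisfying d → EX (¬b ∨ d): {n0, n1, n2, n3, n4, n5}.
States satisfying AG (d → EX (¬b ∨ d)): {n0, n1, n2, n3, n4, n5}.
States satisfying d → EX (d ∨ b): {n0, n1, n2, n3, n4, n5}.
States satisfying AG (d → EX (d ∨ b)): {n0, n1, n2, n3, n4, n5}.
States satisfying AG (d → EX (¬b ∨ d)) ∧ AG (d → EX (d ∨ b)): {n0, n1, n2, n3, n4, n5}.
n0 ∈ Sat(AG (d → EX (¬b ∨ d)) ∧ AG (d → EX (d ∨ b))).

Yes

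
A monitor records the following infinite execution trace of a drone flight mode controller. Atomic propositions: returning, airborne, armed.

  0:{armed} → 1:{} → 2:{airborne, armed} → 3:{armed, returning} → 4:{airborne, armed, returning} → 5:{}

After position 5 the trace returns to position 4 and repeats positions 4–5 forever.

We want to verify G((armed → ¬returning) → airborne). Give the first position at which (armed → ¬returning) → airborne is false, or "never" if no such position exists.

At position 0 the labels are {armed}, so (armed → ¬returning) → airborne is false there. This is the first violation.

0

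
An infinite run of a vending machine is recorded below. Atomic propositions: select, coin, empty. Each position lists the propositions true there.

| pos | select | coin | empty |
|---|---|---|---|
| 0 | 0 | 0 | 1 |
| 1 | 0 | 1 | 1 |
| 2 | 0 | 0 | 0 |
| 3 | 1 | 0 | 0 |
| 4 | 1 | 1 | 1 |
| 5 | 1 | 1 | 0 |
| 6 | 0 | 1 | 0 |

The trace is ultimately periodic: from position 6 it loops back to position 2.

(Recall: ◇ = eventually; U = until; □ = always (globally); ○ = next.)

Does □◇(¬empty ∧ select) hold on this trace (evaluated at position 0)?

Satisfied

◇(¬empty ∧ select) holds at every position 0..6, and those are all positions ever visited, so □◇(¬empty ∧ select) holds.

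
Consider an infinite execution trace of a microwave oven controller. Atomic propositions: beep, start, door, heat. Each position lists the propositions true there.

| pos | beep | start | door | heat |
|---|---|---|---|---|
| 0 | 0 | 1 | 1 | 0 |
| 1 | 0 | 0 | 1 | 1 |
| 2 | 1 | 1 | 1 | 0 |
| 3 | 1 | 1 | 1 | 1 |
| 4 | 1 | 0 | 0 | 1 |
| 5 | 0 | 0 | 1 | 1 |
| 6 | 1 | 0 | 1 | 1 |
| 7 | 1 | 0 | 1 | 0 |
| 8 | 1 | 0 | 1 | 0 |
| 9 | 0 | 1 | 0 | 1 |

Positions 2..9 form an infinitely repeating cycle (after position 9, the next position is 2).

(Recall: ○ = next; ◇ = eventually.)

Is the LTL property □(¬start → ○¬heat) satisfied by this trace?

Violated

¬start → ○¬heat must hold at every position from 0 onward. It fails at position 4, so □(¬start → ○¬heat) is false.
Positions where ¬start holds: 1, 4, 5, 6, 7, 8.
Check ○¬heat at each: 1→ok, 4→fails, 5→fails, 6→ok, 7→ok, 8→fails.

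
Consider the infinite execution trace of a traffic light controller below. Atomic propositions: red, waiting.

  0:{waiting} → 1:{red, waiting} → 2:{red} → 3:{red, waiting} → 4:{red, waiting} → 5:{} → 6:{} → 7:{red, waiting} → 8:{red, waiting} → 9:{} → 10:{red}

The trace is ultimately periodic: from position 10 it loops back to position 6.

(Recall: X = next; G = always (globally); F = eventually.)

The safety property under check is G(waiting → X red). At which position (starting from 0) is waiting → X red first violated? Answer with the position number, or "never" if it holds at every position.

Check waiting → X red at each position in order: 0 ✓, 1 ✓, 2 ✓, 3 ✓.
At position 4 the labels are {red, waiting} and the next position 5 has {}, so waiting → X red is false there. This is the first violation.

4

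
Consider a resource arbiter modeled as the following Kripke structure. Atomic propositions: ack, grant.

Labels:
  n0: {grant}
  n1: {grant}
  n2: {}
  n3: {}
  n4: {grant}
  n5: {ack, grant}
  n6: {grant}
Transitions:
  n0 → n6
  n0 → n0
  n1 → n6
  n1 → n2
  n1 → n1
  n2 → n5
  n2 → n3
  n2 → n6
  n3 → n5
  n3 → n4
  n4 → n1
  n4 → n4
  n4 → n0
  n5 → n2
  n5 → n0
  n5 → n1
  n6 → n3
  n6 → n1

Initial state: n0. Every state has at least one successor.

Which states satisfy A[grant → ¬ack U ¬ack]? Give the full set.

States satisfying grant → ¬ack: {n0, n1, n2, n3, n4, n6}.
States satisfying ¬ack: {n0, n1, n2, n3, n4, n6}.
States satisfying A[grant → ¬ack U ¬ack]: {n0, n1, n2, n3, n4, n6}.

{n0, n1, n2, n3, n4, n6}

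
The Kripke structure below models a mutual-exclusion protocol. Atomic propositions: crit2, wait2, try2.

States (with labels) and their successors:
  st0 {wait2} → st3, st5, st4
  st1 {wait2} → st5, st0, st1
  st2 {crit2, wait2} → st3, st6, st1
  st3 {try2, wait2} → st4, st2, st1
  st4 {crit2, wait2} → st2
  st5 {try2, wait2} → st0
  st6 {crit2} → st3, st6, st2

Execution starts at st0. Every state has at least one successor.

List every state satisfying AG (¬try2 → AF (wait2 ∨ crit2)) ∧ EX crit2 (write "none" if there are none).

States satisfying ¬try2 → AF (wait2 ∨ crit2): {st0, st1, st2, st3, st4, st5, st6}.
States satisfying AG (¬try2 → AF (wait2 ∨ crit2)): {st0, st1, st2, st3, st4, st5, st6}.
States satisfying crit2: {st2, st4, st6}.
States satisfying EX crit2: {st0, st2, st3, st4, st6}.
States satisfying AG (¬try2 → AF (wait2 ∨ crit2)) ∧ EX crit2: {st0, st2, st3, st4, st6}.

{st0, st2, st3, st4, st6}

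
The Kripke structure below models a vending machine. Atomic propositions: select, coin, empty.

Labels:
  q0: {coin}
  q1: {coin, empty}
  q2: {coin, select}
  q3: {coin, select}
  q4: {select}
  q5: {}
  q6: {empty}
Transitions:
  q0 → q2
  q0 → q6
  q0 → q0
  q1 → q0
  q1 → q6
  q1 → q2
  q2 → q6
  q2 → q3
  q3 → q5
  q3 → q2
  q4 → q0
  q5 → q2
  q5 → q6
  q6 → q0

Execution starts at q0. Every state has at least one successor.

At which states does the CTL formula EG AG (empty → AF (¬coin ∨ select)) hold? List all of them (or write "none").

{q0, q2, q3, q4, q5, q6}

States satisfying AG (empty → AF (¬coin ∨ select)): {q0, q2, q3, q4, q5, q6}.
States satisfying EG AG (empty → AF (¬coin ∨ select)): {q0, q2, q3, q4, q5, q6}.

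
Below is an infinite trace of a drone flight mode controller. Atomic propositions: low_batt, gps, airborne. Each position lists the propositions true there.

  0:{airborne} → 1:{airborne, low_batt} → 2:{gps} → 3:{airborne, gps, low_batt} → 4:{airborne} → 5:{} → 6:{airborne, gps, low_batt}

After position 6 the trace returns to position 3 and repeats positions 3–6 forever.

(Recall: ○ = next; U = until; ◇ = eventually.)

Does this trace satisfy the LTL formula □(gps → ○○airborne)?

Violated

gps → ○○airborne must hold at every position from 0 onward. It fails at position 3, so □(gps → ○○airborne) is false.
Positions where gps holds: 2, 3, 6.
Check ○○airborne at each: 2→ok, 3→fails, 6→ok.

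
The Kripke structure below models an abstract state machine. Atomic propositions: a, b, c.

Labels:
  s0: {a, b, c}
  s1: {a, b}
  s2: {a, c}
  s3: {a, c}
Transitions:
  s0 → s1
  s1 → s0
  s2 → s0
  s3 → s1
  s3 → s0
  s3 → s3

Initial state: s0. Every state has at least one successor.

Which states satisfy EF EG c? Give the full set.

States satisfying EG c: {s3}.
States satisfying EF EG c: {s3}.

{s3}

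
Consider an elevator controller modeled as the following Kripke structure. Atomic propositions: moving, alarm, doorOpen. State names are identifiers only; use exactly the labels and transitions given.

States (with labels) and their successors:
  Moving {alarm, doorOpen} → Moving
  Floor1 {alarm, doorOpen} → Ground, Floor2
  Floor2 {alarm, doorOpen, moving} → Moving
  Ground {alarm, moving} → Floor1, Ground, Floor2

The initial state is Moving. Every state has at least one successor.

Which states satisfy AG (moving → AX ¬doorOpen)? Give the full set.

{Moving}

States satisfying moving → AX ¬doorOpen: {Moving, Floor1}.
States satisfying AG (moving → AX ¬doorOpen): {Moving}.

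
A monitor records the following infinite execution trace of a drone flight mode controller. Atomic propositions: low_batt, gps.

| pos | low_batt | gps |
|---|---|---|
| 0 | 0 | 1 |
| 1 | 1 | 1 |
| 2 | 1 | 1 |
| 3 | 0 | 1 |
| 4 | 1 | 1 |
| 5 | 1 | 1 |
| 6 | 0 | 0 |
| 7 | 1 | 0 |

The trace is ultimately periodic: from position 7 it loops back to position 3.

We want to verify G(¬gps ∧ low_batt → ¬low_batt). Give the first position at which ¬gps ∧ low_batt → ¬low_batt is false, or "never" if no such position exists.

Check ¬gps ∧ low_batt → ¬low_batt at each position in order: 0 ✓, 1 ✓, 2 ✓, 3 ✓, 4 ✓, 5 ✓, 6 ✓.
At position 7 the labels are {low_batt}, so ¬gps ∧ low_batt → ¬low_batt is false there. This is the first violation.

7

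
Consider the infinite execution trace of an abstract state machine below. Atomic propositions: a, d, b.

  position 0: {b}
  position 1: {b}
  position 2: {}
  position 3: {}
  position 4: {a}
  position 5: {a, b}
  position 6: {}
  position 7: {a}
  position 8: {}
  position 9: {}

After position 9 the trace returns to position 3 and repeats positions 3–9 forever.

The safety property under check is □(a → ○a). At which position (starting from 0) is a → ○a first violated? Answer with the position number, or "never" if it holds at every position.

5

Check a → ○a at each position in order: 0 ✓, 1 ✓, 2 ✓, 3 ✓, 4 ✓.
At position 5 the labels are {a, b} and the next position 6 has {}, so a → ○a is false there. This is the first violation.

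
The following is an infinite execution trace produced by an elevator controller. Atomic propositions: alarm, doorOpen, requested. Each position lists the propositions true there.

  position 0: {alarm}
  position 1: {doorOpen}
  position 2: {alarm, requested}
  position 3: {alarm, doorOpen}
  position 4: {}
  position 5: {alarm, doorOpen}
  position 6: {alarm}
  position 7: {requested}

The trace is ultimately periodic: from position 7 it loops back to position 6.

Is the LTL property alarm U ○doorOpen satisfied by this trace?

Holds

Walking from position 0: ○doorOpen first holds at position 0, and alarm holds at every earlier position along the way, so alarm U ○doorOpen holds.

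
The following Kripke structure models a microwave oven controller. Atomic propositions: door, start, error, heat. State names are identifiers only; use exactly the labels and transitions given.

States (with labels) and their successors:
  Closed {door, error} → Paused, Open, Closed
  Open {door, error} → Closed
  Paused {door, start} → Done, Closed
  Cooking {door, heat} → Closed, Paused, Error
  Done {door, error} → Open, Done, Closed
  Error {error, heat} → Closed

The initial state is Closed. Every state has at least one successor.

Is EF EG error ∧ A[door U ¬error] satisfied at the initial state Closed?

States satisfying EG error: {Closed, Open, Done, Error}.
States satisfying EF EG error: {Closed, Open, Paused, Cooking, Done, Error}.
States satisfying door: {Closed, Open, Paused, Cooking, Done}.
States satisfying ¬error: {Paused, Cooking}.
States satisfying A[door U ¬error]: {Paused, Cooking}.
States satisfying EF EG error ∧ A[door U ¬error]: {Paused, Cooking}.
Closed ∉ Sat(EF EG error ∧ A[door U ¬error]).

No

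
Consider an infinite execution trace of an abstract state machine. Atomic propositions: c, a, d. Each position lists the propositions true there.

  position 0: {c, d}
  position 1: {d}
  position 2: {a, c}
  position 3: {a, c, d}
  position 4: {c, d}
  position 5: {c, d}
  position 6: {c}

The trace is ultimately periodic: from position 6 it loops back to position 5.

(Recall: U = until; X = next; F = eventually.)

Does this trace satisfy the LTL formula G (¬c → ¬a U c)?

Satisfied

¬c → ¬a U c holds at every position 0..6, and those are all positions ever visited, so G (¬c → ¬a U c) holds.
Positions where ¬c holds: 1.
Check ¬a U c at each: 1→ok.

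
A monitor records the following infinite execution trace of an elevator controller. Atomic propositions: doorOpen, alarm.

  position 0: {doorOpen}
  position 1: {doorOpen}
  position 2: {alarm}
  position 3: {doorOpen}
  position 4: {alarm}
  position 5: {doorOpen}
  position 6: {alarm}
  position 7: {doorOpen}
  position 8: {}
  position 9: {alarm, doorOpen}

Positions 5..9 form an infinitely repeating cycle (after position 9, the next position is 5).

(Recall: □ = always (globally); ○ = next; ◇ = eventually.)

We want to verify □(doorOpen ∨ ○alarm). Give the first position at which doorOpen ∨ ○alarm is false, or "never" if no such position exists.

Check doorOpen ∨ ○alarm at each position in order: 0 ✓, 1 ✓.
At position 2 the labels are {alarm} and the next position 3 has {doorOpen}, so doorOpen ∨ ○alarm is false there. This is the first violation.

2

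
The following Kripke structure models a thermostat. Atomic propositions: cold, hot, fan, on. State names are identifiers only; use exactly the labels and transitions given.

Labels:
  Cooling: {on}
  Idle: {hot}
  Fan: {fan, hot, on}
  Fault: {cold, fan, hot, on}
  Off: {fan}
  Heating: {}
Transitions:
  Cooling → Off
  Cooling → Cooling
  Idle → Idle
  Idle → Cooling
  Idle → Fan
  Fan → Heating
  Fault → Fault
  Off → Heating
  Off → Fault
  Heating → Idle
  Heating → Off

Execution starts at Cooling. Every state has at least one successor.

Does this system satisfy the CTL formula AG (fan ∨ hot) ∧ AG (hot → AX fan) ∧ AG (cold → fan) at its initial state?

Violated

States satisfying fan ∨ hot: {Idle, Fan, Fault, Off}.
States satisfying AG (fan ∨ hot): {Fault}.
States satisfying hot → AX fan: {Cooling, Fault, Off, Heating}.
States satisfying AG (hot → AX fan): {Fault}.
States satisfying AG (fan ∨ hot) ∧ AG (hot → AX fan): {Fault}.
States satisfying cold → fan: {Cooling, Idle, Fan, Fault, Off, Heating}.
States satisfying AG (cold → fan): {Cooling, Idle, Fan, Fault, Off, Heating}.
States satisfying AG (fan ∨ hot) ∧ AG (hot → AX fan) ∧ AG (cold → fan): {Fault}.
Cooling ∉ Sat(AG (fan ∨ hot) ∧ AG (hot → AX fan) ∧ AG (cold → fan)).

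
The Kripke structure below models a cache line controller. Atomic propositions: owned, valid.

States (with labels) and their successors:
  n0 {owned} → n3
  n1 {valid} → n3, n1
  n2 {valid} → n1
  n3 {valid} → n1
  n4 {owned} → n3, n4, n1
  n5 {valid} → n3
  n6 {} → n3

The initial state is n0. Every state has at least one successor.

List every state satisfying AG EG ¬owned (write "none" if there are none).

{n1, n2, n3, n5, n6}

States satisfying EG ¬owned: {n1, n2, n3, n5, n6}.
States satisfying AG EG ¬owned: {n1, n2, n3, n5, n6}.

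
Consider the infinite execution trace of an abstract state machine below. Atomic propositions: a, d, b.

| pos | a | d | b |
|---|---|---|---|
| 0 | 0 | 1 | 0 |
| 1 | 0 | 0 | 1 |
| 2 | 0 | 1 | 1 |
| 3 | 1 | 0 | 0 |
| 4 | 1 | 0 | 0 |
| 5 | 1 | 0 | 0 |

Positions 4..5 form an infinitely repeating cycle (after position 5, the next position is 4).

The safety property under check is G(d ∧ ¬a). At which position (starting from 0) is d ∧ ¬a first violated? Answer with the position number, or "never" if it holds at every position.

Check d ∧ ¬a at each position in order: 0 ✓.
At position 1 the labels are {b}, so d ∧ ¬a is false there. This is the first violation.

1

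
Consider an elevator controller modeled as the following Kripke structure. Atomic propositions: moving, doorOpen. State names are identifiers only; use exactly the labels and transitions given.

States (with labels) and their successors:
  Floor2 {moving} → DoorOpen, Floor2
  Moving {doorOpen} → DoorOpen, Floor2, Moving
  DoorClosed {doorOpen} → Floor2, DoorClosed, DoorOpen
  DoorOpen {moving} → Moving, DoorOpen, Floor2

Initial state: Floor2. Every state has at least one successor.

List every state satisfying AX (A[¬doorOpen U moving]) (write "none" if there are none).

States satisfying A[¬doorOpen U moving]: {Floor2, DoorOpen}.
States satisfying AX (A[¬doorOpen U moving]): {Floor2}.

{Floor2}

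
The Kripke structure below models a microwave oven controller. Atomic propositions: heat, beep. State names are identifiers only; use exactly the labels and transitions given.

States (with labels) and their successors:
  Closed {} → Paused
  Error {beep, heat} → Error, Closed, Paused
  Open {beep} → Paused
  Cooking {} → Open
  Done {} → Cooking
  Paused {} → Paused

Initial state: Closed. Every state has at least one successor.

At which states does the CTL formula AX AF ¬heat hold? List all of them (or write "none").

{Closed, Open, Cooking, Done, Paused}

States satisfying AF ¬heat: {Closed, Open, Cooking, Done, Paused}.
States satisfying AX AF ¬heat: {Closed, Open, Cooking, Done, Paused}.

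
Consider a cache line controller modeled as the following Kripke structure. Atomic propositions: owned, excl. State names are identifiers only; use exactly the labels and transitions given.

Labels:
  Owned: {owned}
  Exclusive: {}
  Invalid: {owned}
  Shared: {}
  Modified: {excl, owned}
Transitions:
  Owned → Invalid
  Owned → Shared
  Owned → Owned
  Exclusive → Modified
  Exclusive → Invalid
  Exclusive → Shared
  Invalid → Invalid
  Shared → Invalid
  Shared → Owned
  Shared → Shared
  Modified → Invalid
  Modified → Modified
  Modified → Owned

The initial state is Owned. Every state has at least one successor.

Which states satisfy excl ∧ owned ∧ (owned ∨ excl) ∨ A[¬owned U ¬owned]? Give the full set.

States satisfying excl ∧ owned: {Modified}.
States satisfying owned ∨ excl: {Owned, Invalid, Modified}.
States satisfying excl ∧ owned ∧ (owned ∨ excl): {Modified}.
States satisfying ¬owned: {Exclusive, Shared}.
States satisfying A[¬owned U ¬owned]: {Exclusive, Shared}.
States satisfying excl ∧ owned ∧ (owned ∨ excl) ∨ A[¬owned U ¬owned]: {Exclusive, Shared, Modified}.

{Exclusive, Shared, Modified}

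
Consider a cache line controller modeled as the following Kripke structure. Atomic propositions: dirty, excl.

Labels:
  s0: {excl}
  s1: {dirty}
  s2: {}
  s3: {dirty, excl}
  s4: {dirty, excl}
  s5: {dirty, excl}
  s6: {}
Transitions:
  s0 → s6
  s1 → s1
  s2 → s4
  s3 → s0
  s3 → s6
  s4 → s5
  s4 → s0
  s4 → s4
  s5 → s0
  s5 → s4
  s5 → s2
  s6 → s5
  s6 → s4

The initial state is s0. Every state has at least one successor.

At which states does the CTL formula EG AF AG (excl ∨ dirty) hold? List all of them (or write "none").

{s1}

States satisfying AF AG (excl ∨ dirty): {s1}.
States satisfying EG AF AG (excl ∨ dirty): {s1}.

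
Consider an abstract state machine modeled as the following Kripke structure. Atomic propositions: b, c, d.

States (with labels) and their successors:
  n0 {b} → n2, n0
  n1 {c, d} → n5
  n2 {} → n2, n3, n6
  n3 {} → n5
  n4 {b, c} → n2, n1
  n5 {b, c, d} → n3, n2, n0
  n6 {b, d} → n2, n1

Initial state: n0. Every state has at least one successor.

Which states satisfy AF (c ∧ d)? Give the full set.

States satisfying c ∧ d: {n1, n5}.
States satisfying AF (c ∧ d): {n1, n3, n5}.

{n1, n3, n5}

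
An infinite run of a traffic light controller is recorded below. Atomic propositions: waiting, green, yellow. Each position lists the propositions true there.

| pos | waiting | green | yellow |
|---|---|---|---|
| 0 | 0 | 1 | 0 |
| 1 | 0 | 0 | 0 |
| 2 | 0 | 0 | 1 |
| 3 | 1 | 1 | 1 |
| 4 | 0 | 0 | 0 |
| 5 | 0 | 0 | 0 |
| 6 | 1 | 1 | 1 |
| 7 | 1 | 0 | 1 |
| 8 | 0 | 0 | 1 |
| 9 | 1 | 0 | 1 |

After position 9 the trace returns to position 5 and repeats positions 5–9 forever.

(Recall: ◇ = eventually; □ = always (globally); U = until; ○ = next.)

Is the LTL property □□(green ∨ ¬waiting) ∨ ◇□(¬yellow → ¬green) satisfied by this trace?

Satisfied

□(green ∨ ¬waiting) must hold at every position from 0 onward. It fails at position 0, so □□(green ∨ ¬waiting) is false.
□(¬yellow → ¬green) holds at position 1, which is reachable from 0, so ◇□(¬yellow → ¬green) holds.
At position 0: □□(green ∨ ¬waiting) is false; ◇□(¬yellow → ¬green) is true; so □□(green ∨ ¬waiting) ∨ ◇□(¬yellow → ¬green) is true.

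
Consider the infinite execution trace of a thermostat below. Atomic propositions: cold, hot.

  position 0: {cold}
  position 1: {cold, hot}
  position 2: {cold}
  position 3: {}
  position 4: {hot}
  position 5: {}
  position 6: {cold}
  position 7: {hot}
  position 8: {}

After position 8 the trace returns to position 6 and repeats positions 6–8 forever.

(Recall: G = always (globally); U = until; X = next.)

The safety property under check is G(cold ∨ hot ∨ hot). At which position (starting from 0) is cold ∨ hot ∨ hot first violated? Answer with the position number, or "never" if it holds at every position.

Check cold ∨ hot ∨ hot at each position in order: 0 ✓, 1 ✓, 2 ✓.
At position 3 the labels are {}, so cold ∨ hot ∨ hot is false there. This is the first violation.

3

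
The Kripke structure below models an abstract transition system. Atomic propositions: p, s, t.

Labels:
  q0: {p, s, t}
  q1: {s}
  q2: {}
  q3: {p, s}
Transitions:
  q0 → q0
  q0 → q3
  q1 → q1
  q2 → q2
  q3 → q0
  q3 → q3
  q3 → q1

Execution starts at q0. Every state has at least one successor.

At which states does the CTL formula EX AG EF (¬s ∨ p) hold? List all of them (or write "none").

States satisfying AG EF (¬s ∨ p): {q2}.
States satisfying EX AG EF (¬s ∨ p): {q2}.

{q2}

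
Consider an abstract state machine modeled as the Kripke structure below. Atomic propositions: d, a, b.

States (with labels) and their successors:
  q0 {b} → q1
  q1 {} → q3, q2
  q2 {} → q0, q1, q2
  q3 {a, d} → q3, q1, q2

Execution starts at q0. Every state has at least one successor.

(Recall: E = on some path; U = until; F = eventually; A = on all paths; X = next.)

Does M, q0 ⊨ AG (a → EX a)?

Holds

States satisfying a → EX a: {q0, q1, q2, q3}.
States satisfying AG (a → EX a): {q0, q1, q2, q3}.
Every state reachable from q0 satisfies a → EX a.
q0 ∈ Sat(AG (a → EX a)).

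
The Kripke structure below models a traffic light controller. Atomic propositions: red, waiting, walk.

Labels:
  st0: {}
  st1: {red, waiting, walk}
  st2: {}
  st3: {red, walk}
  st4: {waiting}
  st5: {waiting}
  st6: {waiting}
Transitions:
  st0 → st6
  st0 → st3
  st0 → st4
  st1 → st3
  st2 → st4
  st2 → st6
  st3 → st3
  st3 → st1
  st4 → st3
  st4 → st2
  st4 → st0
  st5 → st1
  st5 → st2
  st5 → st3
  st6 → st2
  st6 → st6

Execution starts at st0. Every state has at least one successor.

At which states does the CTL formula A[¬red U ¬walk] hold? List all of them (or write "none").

{st0, st2, st4, st5, st6}

States satisfying ¬red: {st0, st2, st4, st5, st6}.
States satisfying ¬walk: {st0, st2, st4, st5, st6}.
States satisfying A[¬red U ¬walk]: {st0, st2, st4, st5, st6}.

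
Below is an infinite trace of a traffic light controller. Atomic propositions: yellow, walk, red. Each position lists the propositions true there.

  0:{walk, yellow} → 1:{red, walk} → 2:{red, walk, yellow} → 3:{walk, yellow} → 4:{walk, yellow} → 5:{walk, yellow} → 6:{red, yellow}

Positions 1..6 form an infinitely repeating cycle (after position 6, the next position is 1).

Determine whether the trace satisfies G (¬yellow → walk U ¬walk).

¬yellow → walk U ¬walk holds at every position 0..6, and those are all positions ever visited, so G (¬yellow → walk U ¬walk) holds.
Positions where ¬yellow holds: 1.
Check walk U ¬walk at each: 1→ok.

Holds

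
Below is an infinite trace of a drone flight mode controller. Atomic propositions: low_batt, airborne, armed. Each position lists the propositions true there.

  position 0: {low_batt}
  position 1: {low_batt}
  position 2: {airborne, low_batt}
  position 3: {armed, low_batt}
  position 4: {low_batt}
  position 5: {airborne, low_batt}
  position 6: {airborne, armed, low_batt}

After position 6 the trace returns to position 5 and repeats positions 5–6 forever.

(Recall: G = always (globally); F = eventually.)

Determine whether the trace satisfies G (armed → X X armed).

No

armed → X X armed must hold at every position from 0 onward. It fails at position 3, so G (armed → X X armed) is false.
Positions where armed holds: 3, 6.
Check X X armed at each: 3→fails, 6→ok.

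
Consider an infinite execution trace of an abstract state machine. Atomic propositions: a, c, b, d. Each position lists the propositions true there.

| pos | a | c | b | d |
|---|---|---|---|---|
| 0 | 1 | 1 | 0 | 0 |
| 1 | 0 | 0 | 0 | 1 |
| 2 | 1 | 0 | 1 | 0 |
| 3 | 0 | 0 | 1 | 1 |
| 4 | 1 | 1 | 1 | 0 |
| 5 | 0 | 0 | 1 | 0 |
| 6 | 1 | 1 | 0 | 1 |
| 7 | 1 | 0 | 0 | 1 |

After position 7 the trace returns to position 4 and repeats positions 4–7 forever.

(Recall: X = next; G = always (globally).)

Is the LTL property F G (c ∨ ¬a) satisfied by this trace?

No

G (c ∨ ¬a) is false at every position 0..7, so it never becomes true and F G (c ∨ ¬a) fails.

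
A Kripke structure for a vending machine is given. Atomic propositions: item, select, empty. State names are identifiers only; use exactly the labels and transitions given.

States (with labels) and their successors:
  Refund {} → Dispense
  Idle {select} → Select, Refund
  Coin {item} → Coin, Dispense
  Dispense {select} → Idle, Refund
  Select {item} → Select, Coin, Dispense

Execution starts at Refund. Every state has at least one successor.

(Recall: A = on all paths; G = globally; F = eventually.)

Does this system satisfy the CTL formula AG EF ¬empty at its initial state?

Satisfied

States satisfying EF ¬empty: {Refund, Idle, Coin, Dispense, Select}.
States satisfying AG EF ¬empty: {Refund, Idle, Coin, Dispense, Select}.
Every state reachable from Refund satisfies EF ¬empty.
Refund ∈ Sat(AG EF ¬empty).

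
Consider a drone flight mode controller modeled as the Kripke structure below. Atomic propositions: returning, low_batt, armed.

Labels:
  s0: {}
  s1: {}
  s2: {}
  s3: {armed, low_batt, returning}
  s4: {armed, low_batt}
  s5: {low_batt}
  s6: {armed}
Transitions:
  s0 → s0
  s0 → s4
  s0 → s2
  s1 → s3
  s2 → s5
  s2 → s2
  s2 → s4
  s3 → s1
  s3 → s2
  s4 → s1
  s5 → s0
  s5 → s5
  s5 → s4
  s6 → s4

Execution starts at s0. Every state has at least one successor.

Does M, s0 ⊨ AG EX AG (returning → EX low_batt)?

No

States satisfying EX AG (returning → EX low_batt): ∅.
States satisfying AG EX AG (returning → EX low_batt): ∅.
s0 is reachable from s0 and violates EX AG (returning → EX low_batt), so AG fails at s0.
s0 ∉ Sat(AG EX AG (returning → EX low_batt)).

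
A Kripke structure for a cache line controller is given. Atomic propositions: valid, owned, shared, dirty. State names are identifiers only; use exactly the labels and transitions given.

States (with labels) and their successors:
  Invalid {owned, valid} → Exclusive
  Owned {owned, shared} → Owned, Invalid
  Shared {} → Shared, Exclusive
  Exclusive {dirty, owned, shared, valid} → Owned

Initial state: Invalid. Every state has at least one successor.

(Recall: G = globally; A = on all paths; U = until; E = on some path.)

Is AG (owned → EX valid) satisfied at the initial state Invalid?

States satisfying owned → EX valid: {Invalid, Owned, Shared}.
States satisfying AG (owned → EX valid): ∅.
Exclusive is reachable from Invalid and violates owned → EX valid, so AG fails at Invalid.
Invalid ∉ Sat(AG (owned → EX valid)).

No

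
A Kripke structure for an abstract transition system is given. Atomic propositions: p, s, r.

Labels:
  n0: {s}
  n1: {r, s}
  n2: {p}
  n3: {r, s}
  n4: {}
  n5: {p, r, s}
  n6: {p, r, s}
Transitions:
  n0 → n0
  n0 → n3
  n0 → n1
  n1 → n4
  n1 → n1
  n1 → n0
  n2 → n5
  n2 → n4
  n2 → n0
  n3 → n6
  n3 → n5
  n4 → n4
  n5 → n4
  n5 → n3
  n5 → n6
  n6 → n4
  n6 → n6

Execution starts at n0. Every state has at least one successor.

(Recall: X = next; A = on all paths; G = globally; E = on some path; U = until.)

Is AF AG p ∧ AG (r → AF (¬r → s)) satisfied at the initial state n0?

States satisfying AG p: ∅.
States satisfying AF AG p: ∅.
States satisfying r → AF (¬r → s): {n0, n1, n2, n3, n4, n5, n6}.
States satisfying AG (r → AF (¬r → s)): {n0, n1, n2, n3, n4, n5, n6}.
States satisfying AF AG p ∧ AG (r → AF (¬r → s)): ∅.
n0 ∉ Sat(AF AG p ∧ AG (r → AF (¬r → s))).

Violated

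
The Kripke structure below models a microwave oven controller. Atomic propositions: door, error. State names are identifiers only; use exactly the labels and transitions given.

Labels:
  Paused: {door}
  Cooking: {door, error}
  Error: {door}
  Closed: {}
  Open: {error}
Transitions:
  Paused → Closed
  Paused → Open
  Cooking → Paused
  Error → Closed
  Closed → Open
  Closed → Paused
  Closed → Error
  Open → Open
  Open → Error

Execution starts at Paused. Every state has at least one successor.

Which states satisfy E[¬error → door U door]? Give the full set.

States satisfying ¬error → door: {Paused, Cooking, Error, Open}.
States satisfying door: {Paused, Cooking, Error}.
States satisfying E[¬error → door U door]: {Paused, Cooking, Error, Open}.

{Paused, Cooking, Error, Open}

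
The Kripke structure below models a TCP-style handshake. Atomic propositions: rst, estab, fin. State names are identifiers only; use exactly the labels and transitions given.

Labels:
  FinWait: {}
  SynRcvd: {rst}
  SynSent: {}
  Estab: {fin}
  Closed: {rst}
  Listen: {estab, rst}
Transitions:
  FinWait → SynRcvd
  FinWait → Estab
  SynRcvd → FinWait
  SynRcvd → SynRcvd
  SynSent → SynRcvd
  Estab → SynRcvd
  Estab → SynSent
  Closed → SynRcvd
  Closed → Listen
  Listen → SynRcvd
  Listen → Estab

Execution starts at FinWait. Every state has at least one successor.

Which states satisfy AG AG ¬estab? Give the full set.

States satisfying AG ¬estab: {FinWait, SynRcvd, SynSent, Estab}.
States satisfying AG AG ¬estab: {FinWait, SynRcvd, SynSent, Estab}.

{FinWait, SynRcvd, SynSent, Estab}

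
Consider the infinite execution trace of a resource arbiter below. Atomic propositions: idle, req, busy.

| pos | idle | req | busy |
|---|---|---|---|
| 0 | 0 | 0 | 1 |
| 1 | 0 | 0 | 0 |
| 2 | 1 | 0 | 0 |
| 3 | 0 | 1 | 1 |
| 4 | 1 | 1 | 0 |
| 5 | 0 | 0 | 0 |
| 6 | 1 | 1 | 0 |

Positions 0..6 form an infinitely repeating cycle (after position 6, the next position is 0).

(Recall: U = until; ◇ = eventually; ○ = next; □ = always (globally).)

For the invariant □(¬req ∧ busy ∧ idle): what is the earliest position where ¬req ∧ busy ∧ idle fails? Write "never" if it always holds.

At position 0 the labels are {busy}, so ¬req ∧ busy ∧ idle is false there. This is the first violation.

0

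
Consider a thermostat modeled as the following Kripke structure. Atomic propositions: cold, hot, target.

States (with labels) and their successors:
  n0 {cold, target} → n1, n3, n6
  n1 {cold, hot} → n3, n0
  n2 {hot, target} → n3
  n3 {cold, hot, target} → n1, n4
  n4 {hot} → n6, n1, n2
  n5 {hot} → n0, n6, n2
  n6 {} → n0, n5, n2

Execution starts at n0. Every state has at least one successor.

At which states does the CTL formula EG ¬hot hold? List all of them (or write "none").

States satisfying ¬hot: {n0, n6}.
States satisfying EG ¬hot: {n0, n6}.

{n0, n6}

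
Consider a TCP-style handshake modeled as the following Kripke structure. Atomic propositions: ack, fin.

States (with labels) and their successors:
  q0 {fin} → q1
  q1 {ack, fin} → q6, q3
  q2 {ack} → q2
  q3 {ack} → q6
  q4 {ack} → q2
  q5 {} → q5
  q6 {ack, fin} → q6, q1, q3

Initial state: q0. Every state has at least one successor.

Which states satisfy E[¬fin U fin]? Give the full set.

{q0, q1, q3, q6}

States satisfying ¬fin: {q2, q3, q4, q5}.
States satisfying fin: {q0, q1, q6}.
States satisfying E[¬fin U fin]: {q0, q1, q3, q6}.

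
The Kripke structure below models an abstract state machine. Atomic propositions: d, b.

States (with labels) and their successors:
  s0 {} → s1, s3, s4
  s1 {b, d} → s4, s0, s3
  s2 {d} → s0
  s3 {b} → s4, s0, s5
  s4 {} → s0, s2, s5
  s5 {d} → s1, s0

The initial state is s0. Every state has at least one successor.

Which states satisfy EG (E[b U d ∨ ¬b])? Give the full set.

States satisfying E[b U d ∨ ¬b]: {s0, s1, s2, s3, s4, s5}.
States satisfying EG (E[b U d ∨ ¬b]): {s0, s1, s2, s3, s4, s5}.

{s0, s1, s2, s3, s4, s5}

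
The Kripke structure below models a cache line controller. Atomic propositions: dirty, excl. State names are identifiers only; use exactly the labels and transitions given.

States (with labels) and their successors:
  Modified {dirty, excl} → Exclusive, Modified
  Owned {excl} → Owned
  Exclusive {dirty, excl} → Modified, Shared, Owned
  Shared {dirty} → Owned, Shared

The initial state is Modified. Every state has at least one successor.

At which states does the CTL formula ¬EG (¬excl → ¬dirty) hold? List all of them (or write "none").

States satisfying ¬excl → ¬dirty: {Modified, Owned, Exclusive}.
States satisfying EG (¬excl → ¬dirty): {Modified, Owned, Exclusive}.
States satisfying ¬EG (¬excl → ¬dirty): {Shared}.

{Shared}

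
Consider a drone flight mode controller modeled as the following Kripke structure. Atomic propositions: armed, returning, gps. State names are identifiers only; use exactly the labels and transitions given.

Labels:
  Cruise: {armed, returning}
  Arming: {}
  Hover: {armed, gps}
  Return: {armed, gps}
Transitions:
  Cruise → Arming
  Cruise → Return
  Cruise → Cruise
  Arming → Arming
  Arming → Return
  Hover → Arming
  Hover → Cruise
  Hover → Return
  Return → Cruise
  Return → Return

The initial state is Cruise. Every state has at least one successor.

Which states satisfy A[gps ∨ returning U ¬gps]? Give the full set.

States satisfying gps ∨ returning: {Cruise, Hover, Return}.
States satisfying ¬gps: {Cruise, Arming}.
States satisfying A[gps ∨ returning U ¬gps]: {Cruise, Arming}.

{Cruise, Arming}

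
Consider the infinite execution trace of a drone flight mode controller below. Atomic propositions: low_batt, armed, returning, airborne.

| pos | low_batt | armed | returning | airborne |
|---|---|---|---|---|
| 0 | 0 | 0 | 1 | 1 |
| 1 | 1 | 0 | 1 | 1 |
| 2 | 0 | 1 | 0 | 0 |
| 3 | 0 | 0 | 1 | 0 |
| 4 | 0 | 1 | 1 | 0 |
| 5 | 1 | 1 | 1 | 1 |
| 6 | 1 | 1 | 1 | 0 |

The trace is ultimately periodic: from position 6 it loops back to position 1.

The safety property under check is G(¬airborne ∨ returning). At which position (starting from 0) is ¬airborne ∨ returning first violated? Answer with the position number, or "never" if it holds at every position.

¬airborne ∨ returning holds at every position 0..6, and those are all the positions the trace ever visits, so the invariant G(¬airborne ∨ returning) is never violated.

never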